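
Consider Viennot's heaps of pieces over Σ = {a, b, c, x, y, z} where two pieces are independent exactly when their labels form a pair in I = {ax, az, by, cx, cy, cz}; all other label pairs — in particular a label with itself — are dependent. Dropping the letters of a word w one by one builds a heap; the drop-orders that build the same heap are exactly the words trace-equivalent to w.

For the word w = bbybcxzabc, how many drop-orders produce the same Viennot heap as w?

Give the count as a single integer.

27

#0=b has no predecessor
#1=b depends on [0:b]
#2=y has no predecessor
#3=b depends on [1:b]
#4=c depends on [3:b]
#5=x depends on [2:y, 3:b]
#6=z depends on [5:x]
#7=a depends on [2:y, 4:c]
#8=b depends on [6:z, 7:a]
#9=c depends on [8:b]
sources: [0:b, 2:y]
N(rest) = Σ N(rest − s) over sources s of rest; N(one piece) = 1:
  size 1 → [9]=1
  size 2 → [8,9]=1
  size 3 → [6,8,9]=1  [7,8,9]=1
  size 4 → [4,7,8,9]=1  [5,6,8,9]=1  [6,7,8,9]=2
  size 5 → [4,6,7,8,9]=3  [5,6,7,8,9]=3
  size 6 → [2,5,6,7,8,9]=3  [4,5,6,7,8,9]=6
  size 7 → [2,4,5,6,7,8,9]=9  [3,4,5,6,7,8,9]=6
  size 8 → [1,3,4,5,6,7,8,9]=6  [2,3,4,5,6,7,8,9]=15
  first=0(b) contributes 21
  first=2(y) contributes 6
|[w]| = 27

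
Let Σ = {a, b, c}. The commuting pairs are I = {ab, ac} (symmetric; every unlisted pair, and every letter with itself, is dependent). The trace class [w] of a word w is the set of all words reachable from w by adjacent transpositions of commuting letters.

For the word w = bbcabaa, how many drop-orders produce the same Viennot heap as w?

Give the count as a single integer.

35

#0=b has no predecessor
#1=b depends on [0:b]
#2=c depends on [1:b]
#3=a has no predecessor
#4=b depends on [2:c]
#5=a depends on [3:a]
#6=a depends on [5:a]
sources: [0:b, 3:a]
N(rest) = Σ N(rest − s) over sources s of rest; N(one piece) = 1:
  size 1 → [4]=1  [6]=1
  size 2 → [2,4]=1  [4,6]=2  [5,6]=1
  size 3 → [1,2,4]=1  [2,4,6]=3  [3,5,6]=1  [4,5,6]=3
  size 4 → [0,1,2,4]=1  [1,2,4,6]=4  [2,4,5,6]=6  [3,4,5,6]=4
  size 5 → [0,1,2,4,6]=5  [1,2,4,5,6]=10  [2,3,4,5,6]=10
  first=0(b) contributes 20
  first=3(a) contributes 15
|[w]| = 35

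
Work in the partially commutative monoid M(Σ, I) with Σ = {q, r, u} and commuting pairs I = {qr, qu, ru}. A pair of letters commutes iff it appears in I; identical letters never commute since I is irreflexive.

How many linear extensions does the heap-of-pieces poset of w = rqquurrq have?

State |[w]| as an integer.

drop 0:r onto floor
drop 1:q onto floor
drop 2:q onto {1:q}
drop 3:u onto floor
drop 4:u onto {3:u}
drop 5:r onto {0:r}
drop 6:r onto {5:r}
drop 7:q onto {2:q}
ground layer = {0:r, 1:q, 3:u}
drop-orders for the pieces not yet dropped (sum over which currently-grounded one goes next):
  1 to go: {4} 1  {6} 1  {7} 1
  2 to go: {2,7} 1  {3,4} 1  {4,6} 2  {4,7} 2  {5,6} 1  {6,7} 2
  3 to go: {0,5,6} 1  {1,2,7} 1  {2,4,7} 3  {2,6,7} 3  {3,4,6} 3  {3,4,7} 3  {4,5,6} 3  {4,6,7} 6  {5,6,7} 3
  4 to go: {0,4,5,6} 4  {0,5,6,7} 4  {1,2,4,7} 4  {1,2,6,7} 4  {2,3,4,7} 6  {2,4,6,7} 12  {2,5,6,7} 6  {3,4,5,6} 6  {3,4,6,7} 12  {4,5,6,7} 12
  5 to go: {0,2,5,6,7} 10  {0,3,4,5,6} 10  {0,4,5,6,7} 20  {1,2,3,4,7} 10  {1,2,4,6,7} 20  {1,2,5,6,7} 10  {2,3,4,6,7} 30  {2,4,5,6,7} 30  {3,4,5,6,7} 30
  6 to go: {0,1,2,5,6,7} 20  {0,2,4,5,6,7} 60  {0,3,4,5,6,7} 60  {1,2,3,4,6,7} 60  {1,2,4,5,6,7} 60  {2,3,4,5,6,7} 90
  if 0:r drops first: 210 orders
  if 1:q drops first: 210 orders
  if 3:u drops first: 140 orders
heap linearizations: 560

560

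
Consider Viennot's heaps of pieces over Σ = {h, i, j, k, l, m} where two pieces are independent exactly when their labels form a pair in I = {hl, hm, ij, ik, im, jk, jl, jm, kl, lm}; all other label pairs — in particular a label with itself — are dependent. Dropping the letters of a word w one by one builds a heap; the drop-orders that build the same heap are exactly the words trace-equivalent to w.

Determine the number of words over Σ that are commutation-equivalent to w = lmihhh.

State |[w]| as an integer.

0(l) covers ∅
1(m) covers ∅
2(i) covers 0:l
3(h) covers 2:i
4(h) covers 3:h
5(h) covers 4:h
floor of heap: 0:l, 1:m
completions by unplaced set U, small U first (add the entries for U minus each lowest piece of U):
  |U|=1: {1}:1  {5}:1
  |U|=2: {1,5}:2  {4,5}:1
  |U|=3: {1,4,5}:3  {3,4,5}:1
  |U|=4: {1,3,4,5}:4  {2,3,4,5}:1
  start at 0(l): 5
  start at 1(m): 1
sum over floor = 6

6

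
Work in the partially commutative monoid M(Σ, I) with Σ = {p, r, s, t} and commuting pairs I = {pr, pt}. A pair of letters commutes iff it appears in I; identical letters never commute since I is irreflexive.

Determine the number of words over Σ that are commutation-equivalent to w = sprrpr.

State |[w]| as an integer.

10

drop 0:s onto floor
drop 1:p onto {0:s}
drop 2:r onto {0:s}
drop 3:r onto {2:r}
drop 4:p onto {1:p}
drop 5:r onto {3:r}
ground layer = {0:s}
drop-orders for the pieces not yet dropped (sum over which currently-grounded one goes next):
  1 to go: {4} 1  {5} 1
  2 to go: {1,4} 1  {3,5} 1  {4,5} 2
  3 to go: {1,4,5} 3  {2,3,5} 1  {3,4,5} 3
  4 to go: {1,3,4,5} 6  {2,3,4,5} 4
  if 0:s drops first: 10 orders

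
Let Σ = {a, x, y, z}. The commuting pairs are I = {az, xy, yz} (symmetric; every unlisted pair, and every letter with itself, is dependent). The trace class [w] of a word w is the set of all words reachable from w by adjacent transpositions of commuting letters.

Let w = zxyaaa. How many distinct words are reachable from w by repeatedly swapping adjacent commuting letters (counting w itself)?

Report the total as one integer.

3

0(z) covers ∅
1(x) covers 0:z
2(y) covers ∅
3(a) covers 1:x, 2:y
4(a) covers 3:a
5(a) covers 4:a
floor of heap: 0:z, 2:y
completions by unplaced set U, small U first (add the entries for U minus each lowest piece of U):
  |U|=1: {5}:1
  |U|=2: {4,5}:1
  |U|=3: {3,4,5}:1
  |U|=4: {1,3,4,5}:1  {2,3,4,5}:1
  start at 0(z): 2
  start at 2(y): 1
sum over floor = 3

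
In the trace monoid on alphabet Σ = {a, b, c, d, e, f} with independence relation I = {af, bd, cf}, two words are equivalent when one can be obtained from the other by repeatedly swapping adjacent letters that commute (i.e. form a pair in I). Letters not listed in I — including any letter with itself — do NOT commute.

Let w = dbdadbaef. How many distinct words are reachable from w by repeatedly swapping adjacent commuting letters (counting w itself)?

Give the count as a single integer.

#0=d has no predecessor
#1=b has no predecessor
#2=d depends on [0:d]
#3=a depends on [1:b, 2:d]
#4=d depends on [3:a]
#5=b depends on [3:a]
#6=a depends on [4:d, 5:b]
#7=e depends on [6:a]
#8=f depends on [7:e]
sources: [0:d, 1:b]
N(rest) = Σ N(rest − s) over sources s of rest; N(one piece) = 1:
  size 1 → [8]=1
  size 2 → [7,8]=1
  size 3 → [6,7,8]=1
  size 4 → [4,6,7,8]=1  [5,6,7,8]=1
  size 5 → [4,5,6,7,8]=2
  size 6 → [3,4,5,6,7,8]=2
  size 7 → [1,3,4,5,6,7,8]=2  [2,3,4,5,6,7,8]=2
  first=0(d) contributes 4
  first=1(b) contributes 2
|[w]| = 6

6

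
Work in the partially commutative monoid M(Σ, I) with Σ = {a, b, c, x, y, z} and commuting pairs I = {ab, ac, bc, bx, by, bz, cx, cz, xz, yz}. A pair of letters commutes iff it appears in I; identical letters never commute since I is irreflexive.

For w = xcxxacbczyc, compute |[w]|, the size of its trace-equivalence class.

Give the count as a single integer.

1386

piece 0:x — minimal
piece 1:c — minimal
piece 2:x rests on {0:x}
piece 3:x rests on {2:x}
piece 4:a rests on {3:x}
piece 5:c rests on {1:c}
piece 6:b — minimal
piece 7:c rests on {5:c}
piece 8:z rests on {4:a}
piece 9:y rests on {4:a, 7:c}
piece 10:c rests on {9:y}
minimal pieces: {0:x, 1:c, 6:b}
ways to finish when only these pieces remain (= sum over removing one remaining piece with nothing left below it):
  1 left: {6}→1  {8}→1  {10}→1
  2 left: {6,8}→2  {6,10}→2  {8,10}→2  {9,10}→1
  3 left: {6,8,10}→6  {6,9,10}→3  {7,9,10}→1  {8,9,10}→3
  4 left: {4,8,9,10}→3  {5,7,9,10}→1  {6,7,9,10}→4  {6,8,9,10}→12  {7,8,9,10}→4
  5 left: {1,5,7,9,10}→1  {3,4,8,9,10}→3  {4,6,8,9,10}→15  {4,7,8,9,10}→7  {5,6,7,9,10}→5  {5,7,8,9,10}→5  {6,7,8,9,10}→20
  6 left: {1,5,6,7,9,10}→6  {1,5,7,8,9,10}→6  {2,3,4,8,9,10}→3  {3,4,6,8,9,10}→18  {3,4,7,8,9,10}→10  {4,5,7,8,9,10}→12  {4,6,7,8,9,10}→42  {5,6,7,8,9,10}→30
  7 left: {0,2,3,4,8,9,10}→3  {1,4,5,7,8,9,10}→18  {1,5,6,7,8,9,10}→42  {2,3,4,6,8,9,10}→21  {2,3,4,7,8,9,10}→13  {3,4,5,7,8,9,10}→22  {3,4,6,7,8,9,10}→70  {4,5,6,7,8,9,10}→84
  8 left: {0,2,3,4,6,8,9,10}→24  {0,2,3,4,7,8,9,10}→16  {1,3,4,5,7,8,9,10}→40  {1,4,5,6,7,8,9,10}→144  {2,3,4,5,7,8,9,10}→35  {2,3,4,6,7,8,9,10}→104  {3,4,5,6,7,8,9,10}→176
  9 left: {0,2,3,4,5,7,8,9,10}→51  {0,2,3,4,6,7,8,9,10}→144  {1,2,3,4,5,7,8,9,10}→75  {1,3,4,5,6,7,8,9,10}→360  {2,3,4,5,6,7,8,9,10}→315
  placing 0:x first → 750 extensions
  placing 1:c first → 510 extensions
  placing 6:b first → 126 extensions
total linear extensions = 1386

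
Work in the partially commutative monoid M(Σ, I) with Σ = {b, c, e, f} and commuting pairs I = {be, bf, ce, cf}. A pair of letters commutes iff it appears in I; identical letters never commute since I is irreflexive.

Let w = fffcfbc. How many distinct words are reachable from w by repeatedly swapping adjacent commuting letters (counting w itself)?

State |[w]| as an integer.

35

#0=f has no predecessor
#1=f depends on [0:f]
#2=f depends on [1:f]
#3=c has no predecessor
#4=f depends on [2:f]
#5=b depends on [3:c]
#6=c depends on [5:b]
sources: [0:f, 3:c]
N(rest) = Σ N(rest − s) over sources s of rest; N(one piece) = 1:
  size 1 → [4]=1  [6]=1
  size 2 → [2,4]=1  [4,6]=2  [5,6]=1
  size 3 → [1,2,4]=1  [2,4,6]=3  [3,5,6]=1  [4,5,6]=3
  size 4 → [0,1,2,4]=1  [1,2,4,6]=4  [2,4,5,6]=6  [3,4,5,6]=4
  size 5 → [0,1,2,4,6]=5  [1,2,4,5,6]=10  [2,3,4,5,6]=10
  first=0(f) contributes 20
  first=3(c) contributes 15
|[w]| = 35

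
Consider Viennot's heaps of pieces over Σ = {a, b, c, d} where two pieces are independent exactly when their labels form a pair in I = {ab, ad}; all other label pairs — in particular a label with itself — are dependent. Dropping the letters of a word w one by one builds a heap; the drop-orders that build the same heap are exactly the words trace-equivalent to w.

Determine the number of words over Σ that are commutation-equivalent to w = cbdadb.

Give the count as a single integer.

0(c) covers ∅
1(b) covers 0:c
2(d) covers 1:b
3(a) covers 0:c
4(d) covers 2:d
5(b) covers 4:d
floor of heap: 0:c
completions by unplaced set U, small U first (add the entries for U minus each lowest piece of U):
  |U|=1: {3}:1  {5}:1
  |U|=2: {3,5}:2  {4,5}:1
  |U|=3: {2,4,5}:1  {3,4,5}:3
  |U|=4: {1,2,4,5}:1  {2,3,4,5}:4
  start at 0(c): 5

5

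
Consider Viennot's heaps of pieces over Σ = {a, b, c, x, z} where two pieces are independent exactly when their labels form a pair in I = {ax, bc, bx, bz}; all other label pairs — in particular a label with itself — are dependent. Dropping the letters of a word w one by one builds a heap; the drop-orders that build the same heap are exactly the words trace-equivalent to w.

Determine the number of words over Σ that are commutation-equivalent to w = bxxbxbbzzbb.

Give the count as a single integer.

0(b) covers ∅
1(x) covers ∅
2(x) covers 1:x
3(b) covers 0:b
4(x) covers 2:x
5(b) covers 3:b
6(b) covers 5:b
7(z) covers 4:x
8(z) covers 7:z
9(b) covers 6:b
10(b) covers 9:b
floor of heap: 0:b, 1:x
completions by unplaced set U, small U first (add the entries for U minus each lowest piece of U):
  |U|=1: {8}:1  {10}:1
  |U|=2: {7,8}:1  {8,10}:2  {9,10}:1
  |U|=3: {4,7,8}:1  {6,9,10}:1  {7,8,10}:3  {8,9,10}:3
  |U|=4: {2,4,7,8}:1  {4,7,8,10}:4  {5,6,9,10}:1  {6,8,9,10}:4  {7,8,9,10}:6
  |U|=5: {1,2,4,7,8}:1  {2,4,7,8,10}:5  {3,5,6,9,10}:1  {4,7,8,9,10}:10  {5,6,8,9,10}:5  {6,7,8,9,10}:10
  |U|=6: {0,3,5,6,9,10}:1  {1,2,4,7,8,10}:6  {2,4,7,8,9,10}:15  {3,5,6,8,9,10}:6  {4,6,7,8,9,10}:20  {5,6,7,8,9,10}:15
  |U|=7: {0,3,5,6,8,9,10}:7  {1,2,4,7,8,9,10}:21  {2,4,6,7,8,9,10}:35  {3,5,6,7,8,9,10}:21  {4,5,6,7,8,9,10}:35
  |U|=8: {0,3,5,6,7,8,9,10}:28  {1,2,4,6,7,8,9,10}:56  {2,4,5,6,7,8,9,10}:70  {3,4,5,6,7,8,9,10}:56
  |U|=9: {0,3,4,5,6,7,8,9,10}:84  {1,2,4,5,6,7,8,9,10}:126  {2,3,4,5,6,7,8,9,10}:126
  start at 0(b): 252
  start at 1(x): 210
sum over floor = 462

462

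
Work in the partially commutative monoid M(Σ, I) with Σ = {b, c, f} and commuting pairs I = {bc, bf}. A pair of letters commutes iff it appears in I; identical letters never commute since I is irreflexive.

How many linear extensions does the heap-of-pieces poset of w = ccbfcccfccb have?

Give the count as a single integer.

55

#0=c has no predecessor
#1=c depends on [0:c]
#2=b has no predecessor
#3=f depends on [1:c]
#4=c depends on [3:f]
#5=c depends on [4:c]
#6=c depends on [5:c]
#7=f depends on [6:c]
#8=c depends on [7:f]
#9=c depends on [8:c]
#10=b depends on [2:b]
sources: [0:c, 2:b]
N(rest) = Σ N(rest − s) over sources s of rest; N(one piece) = 1:
  size 1 → [9]=1  [10]=1
  size 2 → [2,10]=1  [8,9]=1  [9,10]=2
  size 3 → [2,9,10]=3  [7,8,9]=1  [8,9,10]=3
  size 4 → [2,8,9,10]=6  [6,7,8,9]=1  [7,8,9,10]=4
  size 5 → [2,7,8,9,10]=10  [5,6,7,8,9]=1  [6,7,8,9,10]=5
  size 6 → [2,6,7,8,9,10]=15  [4,5,6,7,8,9]=1  [5,6,7,8,9,10]=6
  size 7 → [2,5,6,7,8,9,10]=21  [3,4,5,6,7,8,9]=1  [4,5,6,7,8,9,10]=7
  size 8 → [1,3,4,5,6,7,8,9]=1  [2,4,5,6,7,8,9,10]=28  [3,4,5,6,7,8,9,10]=8
  size 9 → [0,1,3,4,5,6,7,8,9]=1  [1,3,4,5,6,7,8,9,10]=9  [2,3,4,5,6,7,8,9,10]=36
  first=0(c) contributes 45
  first=2(b) contributes 10
|[w]| = 55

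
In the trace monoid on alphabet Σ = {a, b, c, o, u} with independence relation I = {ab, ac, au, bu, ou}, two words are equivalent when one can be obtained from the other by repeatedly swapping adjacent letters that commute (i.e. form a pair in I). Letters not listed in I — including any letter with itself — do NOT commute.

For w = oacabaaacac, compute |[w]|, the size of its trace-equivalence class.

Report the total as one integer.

210

piece 0:o — minimal
piece 1:a rests on {0:o}
piece 2:c rests on {0:o}
piece 3:a rests on {1:a}
piece 4:b rests on {2:c}
piece 5:a rests on {3:a}
piece 6:a rests on {5:a}
piece 7:a rests on {6:a}
piece 8:c rests on {4:b}
piece 9:a rests on {7:a}
piece 10:c rests on {8:c}
minimal pieces: {0:o}
ways to finish when only these pieces remain (= sum over removing one remaining piece with nothing left below it):
  1 left: {9}→1  {10}→1
  2 left: {7,9}→1  {8,10}→1  {9,10}→2
  3 left: {4,8,10}→1  {6,7,9}→1  {7,9,10}→3  {8,9,10}→3
  4 left: {2,4,8,10}→1  {4,8,9,10}→4  {5,6,7,9}→1  {6,7,9,10}→4  {7,8,9,10}→6
  5 left: {2,4,8,9,10}→5  {3,5,6,7,9}→1  {4,7,8,9,10}→10  {5,6,7,9,10}→5  {6,7,8,9,10}→10
  6 left: {1,3,5,6,7,9}→1  {2,4,7,8,9,10}→15  {3,5,6,7,9,10}→6  {4,6,7,8,9,10}→20  {5,6,7,8,9,10}→15
  7 left: {1,3,5,6,7,9,10}→7  {2,4,6,7,8,9,10}→35  {3,5,6,7,8,9,10}→21  {4,5,6,7,8,9,10}→35
  8 left: {1,3,5,6,7,8,9,10}→28  {2,4,5,6,7,8,9,10}→70  {3,4,5,6,7,8,9,10}→56
  9 left: {1,3,4,5,6,7,8,9,10}→84  {2,3,4,5,6,7,8,9,10}→126
  placing 0:o first → 210 extensions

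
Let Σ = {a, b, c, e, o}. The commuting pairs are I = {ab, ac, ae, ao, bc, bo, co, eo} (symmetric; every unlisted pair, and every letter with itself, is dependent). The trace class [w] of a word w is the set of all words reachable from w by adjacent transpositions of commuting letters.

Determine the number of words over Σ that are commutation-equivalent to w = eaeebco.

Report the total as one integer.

#0=e has no predecessor
#1=a has no predecessor
#2=e depends on [0:e]
#3=e depends on [2:e]
#4=b depends on [3:e]
#5=c depends on [3:e]
#6=o has no predecessor
sources: [0:e, 1:a, 6:o]
N(rest) = Σ N(rest − s) over sources s of rest; N(one piece) = 1:
  size 1 → [1]=1  [4]=1  [5]=1  [6]=1
  size 2 → [1,4]=2  [1,5]=2  [1,6]=2  [4,5]=2  [4,6]=2  [5,6]=2
  size 3 → [1,4,5]=6  [1,4,6]=6  [1,5,6]=6  [3,4,5]=2  [4,5,6]=6
  size 4 → [1,3,4,5]=8  [1,4,5,6]=24  [2,3,4,5]=2  [3,4,5,6]=8
  size 5 → [0,2,3,4,5]=2  [1,2,3,4,5]=10  [1,3,4,5,6]=40  [2,3,4,5,6]=10
  first=0(e) contributes 60
  first=1(a) contributes 12
  first=6(o) contributes 12
|[w]| = 84

84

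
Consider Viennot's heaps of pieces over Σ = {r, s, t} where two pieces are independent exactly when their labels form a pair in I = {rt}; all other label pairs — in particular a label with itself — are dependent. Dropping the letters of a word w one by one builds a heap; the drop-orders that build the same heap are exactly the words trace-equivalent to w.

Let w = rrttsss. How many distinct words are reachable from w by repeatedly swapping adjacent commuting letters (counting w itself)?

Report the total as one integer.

piece 0:r — minimal
piece 1:r rests on {0:r}
piece 2:t — minimal
piece 3:t rests on {2:t}
piece 4:s rests on {1:r, 3:t}
piece 5:s rests on {4:s}
piece 6:s rests on {5:s}
minimal pieces: {0:r, 2:t}
ways to finish when only these pieces remain (= sum over removing one remaining piece with nothing left below it):
  1 left: {6}→1
  2 left: {5,6}→1
  3 left: {4,5,6}→1
  4 left: {1,4,5,6}→1  {3,4,5,6}→1
  5 left: {0,1,4,5,6}→1  {1,3,4,5,6}→2  {2,3,4,5,6}→1
  placing 0:r first → 3 extensions
  placing 2:t first → 3 extensions
total linear extensions = 6

6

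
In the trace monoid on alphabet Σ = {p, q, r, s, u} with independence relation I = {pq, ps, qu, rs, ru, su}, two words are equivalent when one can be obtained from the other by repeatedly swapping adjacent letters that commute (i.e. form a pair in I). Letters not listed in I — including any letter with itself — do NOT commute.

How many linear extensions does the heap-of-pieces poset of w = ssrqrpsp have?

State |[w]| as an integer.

12

drop 0:s onto floor
drop 1:s onto {0:s}
drop 2:r onto floor
drop 3:q onto {1:s, 2:r}
drop 4:r onto {3:q}
drop 5:p onto {4:r}
drop 6:s onto {3:q}
drop 7:p onto {5:p}
ground layer = {0:s, 2:r}
drop-orders for the pieces not yet dropped (sum over which currently-grounded one goes next):
  1 to go: {6} 1  {7} 1
  2 to go: {5,7} 1  {6,7} 2
  3 to go: {4,5,7} 1  {5,6,7} 3
  4 to go: {4,5,6,7} 4
  5 to go: {3,4,5,6,7} 4
  6 to go: {1,3,4,5,6,7} 4  {2,3,4,5,6,7} 4
  if 0:s drops first: 8 orders
  if 2:r drops first: 4 orders
heap linearizations: 12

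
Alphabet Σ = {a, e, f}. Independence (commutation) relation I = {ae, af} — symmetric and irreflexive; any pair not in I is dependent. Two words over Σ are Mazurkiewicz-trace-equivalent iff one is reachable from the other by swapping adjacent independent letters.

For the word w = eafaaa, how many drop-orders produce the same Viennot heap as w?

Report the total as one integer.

15

#0=e has no predecessor
#1=a has no predecessor
#2=f depends on [0:e]
#3=a depends on [1:a]
#4=a depends on [3:a]
#5=a depends on [4:a]
sources: [0:e, 1:a]
N(rest) = Σ N(rest − s) over sources s of rest; N(one piece) = 1:
  size 1 → [2]=1  [5]=1
  size 2 → [0,2]=1  [2,5]=2  [4,5]=1
  size 3 → [0,2,5]=3  [2,4,5]=3  [3,4,5]=1
  size 4 → [0,2,4,5]=6  [1,3,4,5]=1  [2,3,4,5]=4
  first=0(e) contributes 5
  first=1(a) contributes 10
|[w]| = 15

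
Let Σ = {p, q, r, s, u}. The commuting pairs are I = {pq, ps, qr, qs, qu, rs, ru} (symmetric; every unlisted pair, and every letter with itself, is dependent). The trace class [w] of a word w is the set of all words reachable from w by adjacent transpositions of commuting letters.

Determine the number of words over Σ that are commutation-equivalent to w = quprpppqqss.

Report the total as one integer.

drop 0:q onto floor
drop 1:u onto floor
drop 2:p onto {1:u}
drop 3:r onto {2:p}
drop 4:p onto {3:r}
drop 5:p onto {4:p}
drop 6:p onto {5:p}
drop 7:q onto {0:q}
drop 8:q onto {7:q}
drop 9:s onto {1:u}
drop 10:s onto {9:s}
ground layer = {0:q, 1:u}
drop-orders for the pieces not yet dropped (sum over which currently-grounded one goes next):
  1 to go: {6} 1  {8} 1  {10} 1
  2 to go: {5,6} 1  {6,8} 2  {6,10} 2  {7,8} 1  {8,10} 2  {9,10} 1
  3 to go: {0,7,8} 1  {4,5,6} 1  {5,6,8} 3  {5,6,10} 3  {6,7,8} 3  {6,8,10} 6  {6,9,10} 3  {7,8,10} 3  {8,9,10} 3
  4 to go: {0,6,7,8} 4  {0,7,8,10} 4  {3,4,5,6} 1  {4,5,6,8} 4  {4,5,6,10} 4  {5,6,7,8} 6  {5,6,8,10} 12  {5,6,9,10} 6  {6,7,8,10} 12  {6,8,9,10} 12  {7,8,9,10} 6
  5 to go: {0,5,6,7,8} 10  {0,6,7,8,10} 20  {0,7,8,9,10} 10  {2,3,4,5,6} 1  {3,4,5,6,8} 5  {3,4,5,6,10} 5  {4,5,6,7,8} 10  {4,5,6,8,10} 20  {4,5,6,9,10} 10  {5,6,7,8,10} 30  {5,6,8,9,10} 30  {6,7,8,9,10} 30
  6 to go: {0,4,5,6,7,8} 20  {0,5,6,7,8,10} 60  {0,6,7,8,9,10} 60  {2,3,4,5,6,8} 6  {2,3,4,5,6,10} 6  {3,4,5,6,7,8} 15  {3,4,5,6,8,10} 30  {3,4,5,6,9,10} 15  {4,5,6,7,8,10} 60  {4,5,6,8,9,10} 60  {5,6,7,8,9,10} 90
  7 to go: {0,3,4,5,6,7,8} 35  {0,4,5,6,7,8,10} 140  {0,5,6,7,8,9,10} 210  {2,3,4,5,6,7,8} 21  {2,3,4,5,6,8,10} 42  {2,3,4,5,6,9,10} 21  {3,4,5,6,7,8,10} 105  {3,4,5,6,8,9,10} 105  {4,5,6,7,8,9,10} 210
  8 to go: {0,2,3,4,5,6,7,8} 56  {0,3,4,5,6,7,8,10} 280  {0,4,5,6,7,8,9,10} 560  {1,2,3,4,5,6,9,10} 21  {2,3,4,5,6,7,8,10} 168  {2,3,4,5,6,8,9,10} 168  {3,4,5,6,7,8,9,10} 420
  9 to go: {0,2,3,4,5,6,7,8,10} 504  {0,3,4,5,6,7,8,9,10} 1260  {1,2,3,4,5,6,8,9,10} 189  {2,3,4,5,6,7,8,9,10} 756
  if 0:q drops first: 945 orders
  if 1:u drops first: 2520 orders
heap linearizations: 3465

3465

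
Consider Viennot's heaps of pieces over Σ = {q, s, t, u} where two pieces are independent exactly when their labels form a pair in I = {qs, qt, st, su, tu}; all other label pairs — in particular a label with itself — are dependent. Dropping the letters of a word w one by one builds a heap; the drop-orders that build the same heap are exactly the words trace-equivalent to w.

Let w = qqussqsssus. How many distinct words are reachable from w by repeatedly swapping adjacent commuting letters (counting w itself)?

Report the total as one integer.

0(q) covers ∅
1(q) covers 0:q
2(u) covers 1:q
3(s) covers ∅
4(s) covers 3:s
5(q) covers 2:u
6(s) covers 4:s
7(s) covers 6:s
8(s) covers 7:s
9(u) covers 5:q
10(s) covers 8:s
floor of heap: 0:q, 3:s
completions by unplaced set U, small U first (add the entries for U minus each lowest piece of U):
  |U|=1: {9}:1  {10}:1
  |U|=2: {5,9}:1  {8,10}:1  {9,10}:2
  |U|=3: {2,5,9}:1  {5,9,10}:3  {7,8,10}:1  {8,9,10}:3
  |U|=4: {1,2,5,9}:1  {2,5,9,10}:4  {5,8,9,10}:6  {6,7,8,10}:1  {7,8,9,10}:4
  |U|=5: {0,1,2,5,9}:1  {1,2,5,9,10}:5  {2,5,8,9,10}:10  {4,6,7,8,10}:1  {5,7,8,9,10}:10  {6,7,8,9,10}:5
  |U|=6: {0,1,2,5,9,10}:6  {1,2,5,8,9,10}:15  {2,5,7,8,9,10}:20  {3,4,6,7,8,10}:1  {4,6,7,8,9,10}:6  {5,6,7,8,9,10}:15
  |U|=7: {0,1,2,5,8,9,10}:21  {1,2,5,7,8,9,10}:35  {2,5,6,7,8,9,10}:35  {3,4,6,7,8,9,10}:7  {4,5,6,7,8,9,10}:21
  |U|=8: {0,1,2,5,7,8,9,10}:56  {1,2,5,6,7,8,9,10}:70  {2,4,5,6,7,8,9,10}:56  {3,4,5,6,7,8,9,10}:28
  |U|=9: {0,1,2,5,6,7,8,9,10}:126  {1,2,4,5,6,7,8,9,10}:126  {2,3,4,5,6,7,8,9,10}:84
  start at 0(q): 210
  start at 3(s): 252
sum over floor = 462

462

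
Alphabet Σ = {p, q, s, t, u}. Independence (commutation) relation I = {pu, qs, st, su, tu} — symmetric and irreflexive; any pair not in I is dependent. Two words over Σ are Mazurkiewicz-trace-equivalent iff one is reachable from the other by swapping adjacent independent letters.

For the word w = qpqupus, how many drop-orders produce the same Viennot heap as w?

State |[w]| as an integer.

drop 0:q onto floor
drop 1:p onto {0:q}
drop 2:q onto {1:p}
drop 3:u onto {2:q}
drop 4:p onto {2:q}
drop 5:u onto {3:u}
drop 6:s onto {4:p}
ground layer = {0:q}
drop-orders for the pieces not yet dropped (sum over which currently-grounded one goes next):
  1 to go: {5} 1  {6} 1
  2 to go: {3,5} 1  {4,6} 1  {5,6} 2
  3 to go: {3,5,6} 3  {4,5,6} 3
  4 to go: {3,4,5,6} 6
  5 to go: {2,3,4,5,6} 6
  if 0:q drops first: 6 orders

6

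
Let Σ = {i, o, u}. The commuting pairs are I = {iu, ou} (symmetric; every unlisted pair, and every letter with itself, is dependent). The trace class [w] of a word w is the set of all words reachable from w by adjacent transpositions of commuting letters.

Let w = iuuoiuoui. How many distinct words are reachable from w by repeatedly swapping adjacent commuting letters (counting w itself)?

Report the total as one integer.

#0=i has no predecessor
#1=u has no predecessor
#2=u depends on [1:u]
#3=o depends on [0:i]
#4=i depends on [3:o]
#5=u depends on [2:u]
#6=o depends on [4:i]
#7=u depends on [5:u]
#8=i depends on [6:o]
sources: [0:i, 1:u]
N(rest) = Σ N(rest − s) over sources s of rest; N(one piece) = 1:
  size 1 → [7]=1  [8]=1
  size 2 → [5,7]=1  [6,8]=1  [7,8]=2
  size 3 → [2,5,7]=1  [4,6,8]=1  [5,7,8]=3  [6,7,8]=3
  size 4 → [1,2,5,7]=1  [2,5,7,8]=4  [3,4,6,8]=1  [4,6,7,8]=4  [5,6,7,8]=6
  size 5 → [0,3,4,6,8]=1  [1,2,5,7,8]=5  [2,5,6,7,8]=10  [3,4,6,7,8]=5  [4,5,6,7,8]=10
  size 6 → [0,3,4,6,7,8]=6  [1,2,5,6,7,8]=15  [2,4,5,6,7,8]=20  [3,4,5,6,7,8]=15
  size 7 → [0,3,4,5,6,7,8]=21  [1,2,4,5,6,7,8]=35  [2,3,4,5,6,7,8]=35
  first=0(i) contributes 70
  first=1(u) contributes 56
|[w]| = 126

126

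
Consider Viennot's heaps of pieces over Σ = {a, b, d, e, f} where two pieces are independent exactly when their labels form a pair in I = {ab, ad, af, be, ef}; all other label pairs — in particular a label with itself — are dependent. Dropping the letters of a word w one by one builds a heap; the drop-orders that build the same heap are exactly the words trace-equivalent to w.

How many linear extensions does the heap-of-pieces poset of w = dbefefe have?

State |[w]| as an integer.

drop 0:d onto floor
drop 1:b onto {0:d}
drop 2:e onto {0:d}
drop 3:f onto {1:b}
drop 4:e onto {2:e}
drop 5:f onto {3:f}
drop 6:e onto {4:e}
ground layer = {0:d}
drop-orders for the pieces not yet dropped (sum over which currently-grounded one goes next):
  1 to go: {5} 1  {6} 1
  2 to go: {3,5} 1  {4,6} 1  {5,6} 2
  3 to go: {1,3,5} 1  {2,4,6} 1  {3,5,6} 3  {4,5,6} 3
  4 to go: {1,3,5,6} 4  {2,4,5,6} 4  {3,4,5,6} 6
  5 to go: {1,3,4,5,6} 10  {2,3,4,5,6} 10
  if 0:d drops first: 20 orders

20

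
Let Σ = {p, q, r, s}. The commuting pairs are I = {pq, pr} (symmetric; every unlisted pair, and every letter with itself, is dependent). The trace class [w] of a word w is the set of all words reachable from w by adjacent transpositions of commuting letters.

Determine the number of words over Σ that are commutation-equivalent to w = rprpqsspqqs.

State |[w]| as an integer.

0(r) covers ∅
1(p) covers ∅
2(r) covers 0:r
3(p) covers 1:p
4(q) covers 2:r
5(s) covers 3:p, 4:q
6(s) covers 5:s
7(p) covers 6:s
8(q) covers 6:s
9(q) covers 8:q
10(s) covers 7:p, 9:q
floor of heap: 0:r, 1:p
completions by unplaced set U, small U first (add the entries for U minus each lowest piece of U):
  |U|=1: {10}:1
  |U|=2: {7,10}:1  {9,10}:1
  |U|=3: {7,9,10}:2  {8,9,10}:1
  |U|=4: {7,8,9,10}:3
  |U|=5: {6,7,8,9,10}:3
  |U|=6: {5,6,7,8,9,10}:3
  |U|=7: {3,5,6,7,8,9,10}:3  {4,5,6,7,8,9,10}:3
  |U|=8: {1,3,5,6,7,8,9,10}:3  {2,4,5,6,7,8,9,10}:3  {3,4,5,6,7,8,9,10}:6
  |U|=9: {0,2,4,5,6,7,8,9,10}:3  {1,3,4,5,6,7,8,9,10}:9  {2,3,4,5,6,7,8,9,10}:9
  start at 0(r): 18
  start at 1(p): 12
sum over floor = 30

30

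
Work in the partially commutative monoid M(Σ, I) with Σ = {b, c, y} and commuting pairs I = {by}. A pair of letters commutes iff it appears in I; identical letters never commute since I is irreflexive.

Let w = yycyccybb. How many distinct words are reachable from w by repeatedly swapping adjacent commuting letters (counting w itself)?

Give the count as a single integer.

3

drop 0:y onto floor
drop 1:y onto {0:y}
drop 2:c onto {1:y}
drop 3:y onto {2:c}
drop 4:c onto {3:y}
drop 5:c onto {4:c}
drop 6:y onto {5:c}
drop 7:b onto {5:c}
drop 8:b onto {7:b}
ground layer = {0:y}
drop-orders for the pieces not yet dropped (sum over which currently-grounded one goes next):
  1 to go: {6} 1  {8} 1
  2 to go: {6,8} 2  {7,8} 1
  3 to go: {6,7,8} 3
  4 to go: {5,6,7,8} 3
  5 to go: {4,5,6,7,8} 3
  6 to go: {3,4,5,6,7,8} 3
  7 to go: {2,3,4,5,6,7,8} 3
  if 0:y drops first: 3 orders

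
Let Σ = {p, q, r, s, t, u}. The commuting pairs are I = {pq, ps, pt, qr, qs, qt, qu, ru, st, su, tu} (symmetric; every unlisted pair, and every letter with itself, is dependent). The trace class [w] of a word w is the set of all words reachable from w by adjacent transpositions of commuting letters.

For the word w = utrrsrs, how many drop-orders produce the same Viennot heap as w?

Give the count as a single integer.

7

drop 0:u onto floor
drop 1:t onto floor
drop 2:r onto {1:t}
drop 3:r onto {2:r}
drop 4:s onto {3:r}
drop 5:r onto {4:s}
drop 6:s onto {5:r}
ground layer = {0:u, 1:t}
drop-orders for the pieces not yet dropped (sum over which currently-grounded one goes next):
  1 to go: {0} 1  {6} 1
  2 to go: {0,6} 2  {5,6} 1
  3 to go: {0,5,6} 3  {4,5,6} 1
  4 to go: {0,4,5,6} 4  {3,4,5,6} 1
  5 to go: {0,3,4,5,6} 5  {2,3,4,5,6} 1
  if 0:u drops first: 1 orders
  if 1:t drops first: 6 orders
heap linearizations: 7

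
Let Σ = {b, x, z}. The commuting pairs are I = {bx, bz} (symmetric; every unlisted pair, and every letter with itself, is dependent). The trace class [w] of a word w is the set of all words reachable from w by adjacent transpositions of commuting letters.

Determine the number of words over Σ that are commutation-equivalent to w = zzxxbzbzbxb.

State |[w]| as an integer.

piece 0:z — minimal
piece 1:z rests on {0:z}
piece 2:x rests on {1:z}
piece 3:x rests on {2:x}
piece 4:b — minimal
piece 5:z rests on {3:x}
piece 6:b rests on {4:b}
piece 7:z rests on {5:z}
piece 8:b rests on {6:b}
piece 9:x rests on {7:z}
piece 10:b rests on {8:b}
minimal pieces: {0:z, 4:b}
ways to finish when only these pieces remain (= sum over removing one remaining piece with nothing left below it):
  1 left: {9}→1  {10}→1
  2 left: {7,9}→1  {8,10}→1  {9,10}→2
  3 left: {5,7,9}→1  {6,8,10}→1  {7,9,10}→3  {8,9,10}→3
  4 left: {3,5,7,9}→1  {4,6,8,10}→1  {5,7,9,10}→4  {6,8,9,10}→4  {7,8,9,10}→6
  5 left: {2,3,5,7,9}→1  {3,5,7,9,10}→5  {4,6,8,9,10}→5  {5,7,8,9,10}→10  {6,7,8,9,10}→10
  6 left: {1,2,3,5,7,9}→1  {2,3,5,7,9,10}→6  {3,5,7,8,9,10}→15  {4,6,7,8,9,10}→15  {5,6,7,8,9,10}→20
  7 left: {0,1,2,3,5,7,9}→1  {1,2,3,5,7,9,10}→7  {2,3,5,7,8,9,10}→21  {3,5,6,7,8,9,10}→35  {4,5,6,7,8,9,10}→35
  8 left: {0,1,2,3,5,7,9,10}→8  {1,2,3,5,7,8,9,10}→28  {2,3,5,6,7,8,9,10}→56  {3,4,5,6,7,8,9,10}→70
  9 left: {0,1,2,3,5,7,8,9,10}→36  {1,2,3,5,6,7,8,9,10}→84  {2,3,4,5,6,7,8,9,10}→126
  placing 0:z first → 210 extensions
  placing 4:b first → 120 extensions
total linear extensions = 330

330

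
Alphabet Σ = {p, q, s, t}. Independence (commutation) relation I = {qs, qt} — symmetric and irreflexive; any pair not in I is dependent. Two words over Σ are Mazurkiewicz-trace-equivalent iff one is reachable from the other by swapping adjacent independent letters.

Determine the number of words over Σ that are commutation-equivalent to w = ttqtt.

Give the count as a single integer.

5

0(t) covers ∅
1(t) covers 0:t
2(q) covers ∅
3(t) covers 1:t
4(t) covers 3:t
floor of heap: 0:t, 2:q
completions by unplaced set U, small U first (add the entries for U minus each lowest piece of U):
  |U|=1: {2}:1  {4}:1
  |U|=2: {2,4}:2  {3,4}:1
  |U|=3: {1,3,4}:1  {2,3,4}:3
  start at 0(t): 4
  start at 2(q): 1
sum over floor = 5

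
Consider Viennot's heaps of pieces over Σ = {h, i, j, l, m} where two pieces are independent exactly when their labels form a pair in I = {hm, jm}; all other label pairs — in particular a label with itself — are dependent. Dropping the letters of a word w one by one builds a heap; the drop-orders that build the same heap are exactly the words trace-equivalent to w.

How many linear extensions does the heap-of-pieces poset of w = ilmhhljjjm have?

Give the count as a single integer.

12

drop 0:i onto floor
drop 1:l onto {0:i}
drop 2:m onto {1:l}
drop 3:h onto {1:l}
drop 4:h onto {3:h}
drop 5:l onto {2:m, 4:h}
drop 6:j onto {5:l}
drop 7:j onto {6:j}
drop 8:j onto {7:j}
drop 9:m onto {5:l}
ground layer = {0:i}
drop-orders for the pieces not yet dropped (sum over which currently-grounded one goes next):
  1 to go: {8} 1  {9} 1
  2 to go: {7,8} 1  {8,9} 2
  3 to go: {6,7,8} 1  {7,8,9} 3
  4 to go: {6,7,8,9} 4
  5 to go: {5,6,7,8,9} 4
  6 to go: {2,5,6,7,8,9} 4  {4,5,6,7,8,9} 4
  7 to go: {2,4,5,6,7,8,9} 8  {3,4,5,6,7,8,9} 4
  8 to go: {2,3,4,5,6,7,8,9} 12
  if 0:i drops first: 12 orders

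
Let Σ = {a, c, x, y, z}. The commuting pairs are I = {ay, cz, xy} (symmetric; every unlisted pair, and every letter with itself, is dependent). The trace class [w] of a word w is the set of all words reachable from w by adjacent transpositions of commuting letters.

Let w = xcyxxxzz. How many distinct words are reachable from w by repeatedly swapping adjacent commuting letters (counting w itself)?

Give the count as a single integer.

4

piece 0:x — minimal
piece 1:c rests on {0:x}
piece 2:y rests on {1:c}
piece 3:x rests on {1:c}
piece 4:x rests on {3:x}
piece 5:x rests on {4:x}
piece 6:z rests on {2:y, 5:x}
piece 7:z rests on {6:z}
minimal pieces: {0:x}
ways to finish when only these pieces remain (= sum over removing one remaining piece with nothing left below it):
  1 left: {7}→1
  2 left: {6,7}→1
  3 left: {2,6,7}→1  {5,6,7}→1
  4 left: {2,5,6,7}→2  {4,5,6,7}→1
  5 left: {2,4,5,6,7}→3  {3,4,5,6,7}→1
  6 left: {2,3,4,5,6,7}→4
  placing 0:x first → 4 extensions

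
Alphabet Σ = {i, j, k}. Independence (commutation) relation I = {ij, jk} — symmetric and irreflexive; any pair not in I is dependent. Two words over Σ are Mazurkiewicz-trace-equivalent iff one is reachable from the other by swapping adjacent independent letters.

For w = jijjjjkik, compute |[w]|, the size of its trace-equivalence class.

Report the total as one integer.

drop 0:j onto floor
drop 1:i onto floor
drop 2:j onto {0:j}
drop 3:j onto {2:j}
drop 4:j onto {3:j}
drop 5:j onto {4:j}
drop 6:k onto {1:i}
drop 7:i onto {6:k}
drop 8:k onto {7:i}
ground layer = {0:j, 1:i}
drop-orders for the pieces not yet dropped (sum over which currently-grounded one goes next):
  1 to go: {5} 1  {8} 1
  2 to go: {4,5} 1  {5,8} 2  {7,8} 1
  3 to go: {3,4,5} 1  {4,5,8} 3  {5,7,8} 3  {6,7,8} 1
  4 to go: {1,6,7,8} 1  {2,3,4,5} 1  {3,4,5,8} 4  {4,5,7,8} 6  {5,6,7,8} 4
  5 to go: {0,2,3,4,5} 1  {1,5,6,7,8} 5  {2,3,4,5,8} 5  {3,4,5,7,8} 10  {4,5,6,7,8} 10
  6 to go: {0,2,3,4,5,8} 6  {1,4,5,6,7,8} 15  {2,3,4,5,7,8} 15  {3,4,5,6,7,8} 20
  7 to go: {0,2,3,4,5,7,8} 21  {1,3,4,5,6,7,8} 35  {2,3,4,5,6,7,8} 35
  if 0:j drops first: 70 orders
  if 1:i drops first: 56 orders
heap linearizations: 126

126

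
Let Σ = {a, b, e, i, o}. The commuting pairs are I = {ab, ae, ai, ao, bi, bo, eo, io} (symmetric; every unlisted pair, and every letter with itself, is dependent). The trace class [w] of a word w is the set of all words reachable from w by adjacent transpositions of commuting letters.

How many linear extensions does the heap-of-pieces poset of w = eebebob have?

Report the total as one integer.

0(e) covers ∅
1(e) covers 0:e
2(b) covers 1:e
3(e) covers 2:b
4(b) covers 3:e
5(o) covers ∅
6(b) covers 4:b
floor of heap: 0:e, 5:o
completions by unplaced set U, small U first (add the entries for U minus each lowest piece of U):
  |U|=1: {5}:1  {6}:1
  |U|=2: {4,6}:1  {5,6}:2
  |U|=3: {3,4,6}:1  {4,5,6}:3
  |U|=4: {2,3,4,6}:1  {3,4,5,6}:4
  |U|=5: {1,2,3,4,6}:1  {2,3,4,5,6}:5
  start at 0(e): 6
  start at 5(o): 1
sum over floor = 7

7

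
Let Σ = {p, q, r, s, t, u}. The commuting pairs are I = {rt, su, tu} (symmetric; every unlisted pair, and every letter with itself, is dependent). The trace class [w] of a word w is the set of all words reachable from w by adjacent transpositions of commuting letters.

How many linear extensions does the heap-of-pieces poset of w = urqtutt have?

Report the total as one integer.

4

#0=u has no predecessor
#1=r depends on [0:u]
#2=q depends on [1:r]
#3=t depends on [2:q]
#4=u depends on [2:q]
#5=t depends on [3:t]
#6=t depends on [5:t]
sources: [0:u]
N(rest) = Σ N(rest − s) over sources s of rest; N(one piece) = 1:
  size 1 → [4]=1  [6]=1
  size 2 → [4,6]=2  [5,6]=1
  size 3 → [3,5,6]=1  [4,5,6]=3
  size 4 → [3,4,5,6]=4
  size 5 → [2,3,4,5,6]=4
  first=0(u) contributes 4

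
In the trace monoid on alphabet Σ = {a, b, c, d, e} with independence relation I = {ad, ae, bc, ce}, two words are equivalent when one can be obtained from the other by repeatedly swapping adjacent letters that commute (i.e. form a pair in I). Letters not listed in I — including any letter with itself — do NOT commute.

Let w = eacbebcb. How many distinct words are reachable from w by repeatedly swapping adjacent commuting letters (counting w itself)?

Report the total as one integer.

0(e) covers ∅
1(a) covers ∅
2(c) covers 1:a
3(b) covers 0:e, 1:a
4(e) covers 3:b
5(b) covers 4:e
6(c) covers 2:c
7(b) covers 5:b
floor of heap: 0:e, 1:a
completions by unplaced set U, small U first (add the entries for U minus each lowest piece of U):
  |U|=1: {6}:1  {7}:1
  |U|=2: {2,6}:1  {5,7}:1  {6,7}:2
  |U|=3: {2,6,7}:3  {4,5,7}:1  {5,6,7}:3
  |U|=4: {2,5,6,7}:6  {3,4,5,7}:1  {4,5,6,7}:4
  |U|=5: {0,3,4,5,7}:1  {2,4,5,6,7}:10  {3,4,5,6,7}:5
  |U|=6: {0,3,4,5,6,7}:6  {2,3,4,5,6,7}:15
  start at 0(e): 15
  start at 1(a): 21
sum over floor = 36

36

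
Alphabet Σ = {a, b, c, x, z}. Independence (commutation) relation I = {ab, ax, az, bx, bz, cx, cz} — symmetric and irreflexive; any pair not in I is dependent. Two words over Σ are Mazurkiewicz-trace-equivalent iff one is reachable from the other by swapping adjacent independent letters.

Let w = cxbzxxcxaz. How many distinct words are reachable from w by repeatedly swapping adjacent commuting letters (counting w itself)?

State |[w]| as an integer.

#0=c has no predecessor
#1=x has no predecessor
#2=b depends on [0:c]
#3=z depends on [1:x]
#4=x depends on [3:z]
#5=x depends on [4:x]
#6=c depends on [2:b]
#7=x depends on [5:x]
#8=a depends on [6:c]
#9=z depends on [7:x]
sources: [0:c, 1:x]
N(rest) = Σ N(rest − s) over sources s of rest; N(one piece) = 1:
  size 1 → [8]=1  [9]=1
  size 2 → [6,8]=1  [7,9]=1  [8,9]=2
  size 3 → [2,6,8]=1  [5,7,9]=1  [6,8,9]=3  [7,8,9]=3
  size 4 → [0,2,6,8]=1  [2,6,8,9]=4  [4,5,7,9]=1  [5,7,8,9]=4  [6,7,8,9]=6
  size 5 → [0,2,6,8,9]=5  [2,6,7,8,9]=10  [3,4,5,7,9]=1  [4,5,7,8,9]=5  [5,6,7,8,9]=10
  size 6 → [0,2,6,7,8,9]=15  [1,3,4,5,7,9]=1  [2,5,6,7,8,9]=20  [3,4,5,7,8,9]=6  [4,5,6,7,8,9]=15
  size 7 → [0,2,5,6,7,8,9]=35  [1,3,4,5,7,8,9]=7  [2,4,5,6,7,8,9]=35  [3,4,5,6,7,8,9]=21
  size 8 → [0,2,4,5,6,7,8,9]=70  [1,3,4,5,6,7,8,9]=28  [2,3,4,5,6,7,8,9]=56
  first=0(c) contributes 84
  first=1(x) contributes 126
|[w]| = 210

210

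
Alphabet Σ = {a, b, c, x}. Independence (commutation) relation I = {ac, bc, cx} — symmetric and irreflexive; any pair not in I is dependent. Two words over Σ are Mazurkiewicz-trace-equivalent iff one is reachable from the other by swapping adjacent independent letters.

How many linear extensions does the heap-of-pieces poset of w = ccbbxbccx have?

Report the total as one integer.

126

piece 0:c — minimal
piece 1:c rests on {0:c}
piece 2:b — minimal
piece 3:b rests on {2:b}
piece 4:x rests on {3:b}
piece 5:b rests on {4:x}
piece 6:c rests on {1:c}
piece 7:c rests on {6:c}
piece 8:x rests on {5:b}
minimal pieces: {0:c, 2:b}
ways to finish when only these pieces remain (= sum over removing one remaining piece with nothing left below it):
  1 left: {7}→1  {8}→1
  2 left: {5,8}→1  {6,7}→1  {7,8}→2
  3 left: {1,6,7}→1  {4,5,8}→1  {5,7,8}→3  {6,7,8}→3
  4 left: {0,1,6,7}→1  {1,6,7,8}→4  {3,4,5,8}→1  {4,5,7,8}→4  {5,6,7,8}→6
  5 left: {0,1,6,7,8}→5  {1,5,6,7,8}→10  {2,3,4,5,8}→1  {3,4,5,7,8}→5  {4,5,6,7,8}→10
  6 left: {0,1,5,6,7,8}→15  {1,4,5,6,7,8}→20  {2,3,4,5,7,8}→6  {3,4,5,6,7,8}→15
  7 left: {0,1,4,5,6,7,8}→35  {1,3,4,5,6,7,8}→35  {2,3,4,5,6,7,8}→21
  placing 0:c first → 56 extensions
  placing 2:b first → 70 extensions
total linear extensions = 126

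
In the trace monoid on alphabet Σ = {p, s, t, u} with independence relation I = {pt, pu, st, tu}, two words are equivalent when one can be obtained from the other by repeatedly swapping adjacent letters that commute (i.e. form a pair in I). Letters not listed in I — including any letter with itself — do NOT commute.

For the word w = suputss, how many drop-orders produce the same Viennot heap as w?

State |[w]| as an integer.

0(s) covers ∅
1(u) covers 0:s
2(p) covers 0:s
3(u) covers 1:u
4(t) covers ∅
5(s) covers 2:p, 3:u
6(s) covers 5:s
floor of heap: 0:s, 4:t
completions by unplaced set U, small U first (add the entries for U minus each lowest piece of U):
  |U|=1: {4}:1  {6}:1
  |U|=2: {4,6}:2  {5,6}:1
  |U|=3: {2,5,6}:1  {3,5,6}:1  {4,5,6}:3
  |U|=4: {1,3,5,6}:1  {2,3,5,6}:2  {2,4,5,6}:4  {3,4,5,6}:4
  |U|=5: {1,2,3,5,6}:3  {1,3,4,5,6}:5  {2,3,4,5,6}:10
  start at 0(s): 18
  start at 4(t): 3
sum over floor = 21

21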